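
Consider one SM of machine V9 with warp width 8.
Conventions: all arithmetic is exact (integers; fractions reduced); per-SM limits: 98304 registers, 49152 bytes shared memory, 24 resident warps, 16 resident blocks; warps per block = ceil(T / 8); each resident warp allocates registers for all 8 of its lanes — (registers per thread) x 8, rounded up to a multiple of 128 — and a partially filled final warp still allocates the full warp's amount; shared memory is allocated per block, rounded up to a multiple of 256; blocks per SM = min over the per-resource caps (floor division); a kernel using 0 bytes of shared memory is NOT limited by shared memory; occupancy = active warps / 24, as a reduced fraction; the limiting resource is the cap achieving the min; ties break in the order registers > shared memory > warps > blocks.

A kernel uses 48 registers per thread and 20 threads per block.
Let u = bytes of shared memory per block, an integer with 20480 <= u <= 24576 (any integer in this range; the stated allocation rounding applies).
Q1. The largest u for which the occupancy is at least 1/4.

Answer: u = 24576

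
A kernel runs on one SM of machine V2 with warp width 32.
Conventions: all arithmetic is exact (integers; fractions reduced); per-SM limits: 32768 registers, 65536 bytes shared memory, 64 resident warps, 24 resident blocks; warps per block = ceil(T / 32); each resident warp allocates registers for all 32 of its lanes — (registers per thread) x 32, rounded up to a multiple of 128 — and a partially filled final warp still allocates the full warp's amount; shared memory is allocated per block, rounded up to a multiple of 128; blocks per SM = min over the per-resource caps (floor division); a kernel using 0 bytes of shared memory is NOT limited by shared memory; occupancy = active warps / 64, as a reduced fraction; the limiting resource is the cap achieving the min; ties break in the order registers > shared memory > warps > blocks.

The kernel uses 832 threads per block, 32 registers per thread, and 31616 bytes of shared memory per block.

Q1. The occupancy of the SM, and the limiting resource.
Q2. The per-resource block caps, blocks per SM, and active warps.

Answer: occupancy 13/32, limited by registers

registers: 1 block
shared memory: 2 blocks
warps: 2 blocks
blocks: 24 blocks

Answer: 1 block, 26 active warps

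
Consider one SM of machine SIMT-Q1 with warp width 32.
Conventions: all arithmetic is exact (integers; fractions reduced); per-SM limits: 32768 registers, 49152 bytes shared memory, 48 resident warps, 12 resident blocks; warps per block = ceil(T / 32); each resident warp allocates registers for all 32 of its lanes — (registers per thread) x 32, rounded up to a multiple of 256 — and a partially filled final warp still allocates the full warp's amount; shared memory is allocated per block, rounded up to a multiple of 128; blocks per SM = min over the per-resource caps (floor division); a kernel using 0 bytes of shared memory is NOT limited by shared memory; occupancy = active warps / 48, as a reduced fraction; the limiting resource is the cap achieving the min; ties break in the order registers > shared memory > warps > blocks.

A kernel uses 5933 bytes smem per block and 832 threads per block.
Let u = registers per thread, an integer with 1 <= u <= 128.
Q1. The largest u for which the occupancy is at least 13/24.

Answer: u = 32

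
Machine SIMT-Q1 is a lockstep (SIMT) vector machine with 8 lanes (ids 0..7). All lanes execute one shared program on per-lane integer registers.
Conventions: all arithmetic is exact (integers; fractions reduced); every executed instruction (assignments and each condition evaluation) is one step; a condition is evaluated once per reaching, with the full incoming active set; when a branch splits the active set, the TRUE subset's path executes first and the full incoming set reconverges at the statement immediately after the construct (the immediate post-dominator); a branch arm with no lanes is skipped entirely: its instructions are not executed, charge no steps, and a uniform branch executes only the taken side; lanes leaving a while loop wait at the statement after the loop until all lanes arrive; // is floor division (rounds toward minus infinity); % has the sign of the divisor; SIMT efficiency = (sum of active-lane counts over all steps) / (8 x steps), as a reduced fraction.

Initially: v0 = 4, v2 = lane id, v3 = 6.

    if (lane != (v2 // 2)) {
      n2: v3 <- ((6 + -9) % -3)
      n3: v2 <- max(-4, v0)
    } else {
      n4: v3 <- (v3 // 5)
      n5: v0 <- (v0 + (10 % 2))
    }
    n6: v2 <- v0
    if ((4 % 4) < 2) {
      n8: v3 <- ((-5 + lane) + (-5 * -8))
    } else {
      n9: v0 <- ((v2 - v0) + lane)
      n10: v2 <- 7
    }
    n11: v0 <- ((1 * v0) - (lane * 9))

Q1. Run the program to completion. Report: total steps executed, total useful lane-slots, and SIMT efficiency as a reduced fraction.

Answer: 9 steps, 56 useful, 7/9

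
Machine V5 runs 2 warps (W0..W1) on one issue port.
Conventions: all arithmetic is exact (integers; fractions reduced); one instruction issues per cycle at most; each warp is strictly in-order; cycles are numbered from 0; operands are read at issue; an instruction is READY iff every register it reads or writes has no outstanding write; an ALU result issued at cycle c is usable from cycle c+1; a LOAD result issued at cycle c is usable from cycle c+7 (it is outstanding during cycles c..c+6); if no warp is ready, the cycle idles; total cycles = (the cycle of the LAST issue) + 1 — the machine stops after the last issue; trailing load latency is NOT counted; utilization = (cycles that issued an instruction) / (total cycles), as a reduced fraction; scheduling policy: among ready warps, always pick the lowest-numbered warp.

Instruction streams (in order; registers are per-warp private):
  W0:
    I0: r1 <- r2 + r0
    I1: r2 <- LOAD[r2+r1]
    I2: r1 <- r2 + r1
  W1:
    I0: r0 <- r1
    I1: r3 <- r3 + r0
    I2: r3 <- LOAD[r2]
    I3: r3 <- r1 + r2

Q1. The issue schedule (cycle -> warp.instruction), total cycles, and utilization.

cycle 0: W0.I0
cycle 1: W0.I1
cycle 2: W1.I0
cycle 3: W1.I1
cycle 4: W1.I2
cycle 5: idle
cycle 6: idle
cycle 7: idle
cycle 8: W0.I2
cycle 9: idle
cycle 10: idle
cycle 11: W1.I3

Answer: 12 cycles, utilization 7/12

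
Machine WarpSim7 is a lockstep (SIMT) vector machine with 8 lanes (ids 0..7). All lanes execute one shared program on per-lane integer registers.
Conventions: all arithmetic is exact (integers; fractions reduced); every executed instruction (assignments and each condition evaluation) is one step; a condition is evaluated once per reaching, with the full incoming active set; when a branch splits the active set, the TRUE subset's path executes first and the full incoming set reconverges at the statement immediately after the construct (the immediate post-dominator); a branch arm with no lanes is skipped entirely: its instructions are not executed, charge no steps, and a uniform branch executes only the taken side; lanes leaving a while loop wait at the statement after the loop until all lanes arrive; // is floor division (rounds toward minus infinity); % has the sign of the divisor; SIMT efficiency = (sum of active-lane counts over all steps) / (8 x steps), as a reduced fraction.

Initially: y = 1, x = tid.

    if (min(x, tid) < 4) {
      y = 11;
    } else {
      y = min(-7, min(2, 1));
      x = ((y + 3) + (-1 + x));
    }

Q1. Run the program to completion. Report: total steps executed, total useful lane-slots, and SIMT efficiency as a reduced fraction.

Answer: 4 steps, 20 useful, 5/8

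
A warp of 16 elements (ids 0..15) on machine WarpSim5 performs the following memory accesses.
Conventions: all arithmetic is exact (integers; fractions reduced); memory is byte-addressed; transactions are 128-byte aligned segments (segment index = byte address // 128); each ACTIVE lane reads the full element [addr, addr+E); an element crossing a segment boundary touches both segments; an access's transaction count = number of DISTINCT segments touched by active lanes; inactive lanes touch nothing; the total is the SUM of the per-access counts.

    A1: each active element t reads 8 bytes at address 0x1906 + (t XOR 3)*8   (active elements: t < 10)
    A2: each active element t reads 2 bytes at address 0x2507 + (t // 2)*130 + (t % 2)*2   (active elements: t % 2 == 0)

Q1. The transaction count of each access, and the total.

A1: 1 transaction
A2: 8 transactions

Answer: 1,8; total 9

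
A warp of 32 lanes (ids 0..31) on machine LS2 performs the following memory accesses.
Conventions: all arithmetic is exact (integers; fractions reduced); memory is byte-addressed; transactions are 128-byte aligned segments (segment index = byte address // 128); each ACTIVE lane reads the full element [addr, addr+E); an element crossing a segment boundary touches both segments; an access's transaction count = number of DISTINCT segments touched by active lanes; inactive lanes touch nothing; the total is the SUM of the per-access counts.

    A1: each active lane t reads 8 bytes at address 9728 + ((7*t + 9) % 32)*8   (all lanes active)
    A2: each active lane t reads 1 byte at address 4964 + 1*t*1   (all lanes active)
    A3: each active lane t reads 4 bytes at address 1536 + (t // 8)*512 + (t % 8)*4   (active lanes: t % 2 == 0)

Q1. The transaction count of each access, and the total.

A1: 2 transactions
A2: 2 transactions
A3: 4 transactions

Answer: 2,2,4; total 8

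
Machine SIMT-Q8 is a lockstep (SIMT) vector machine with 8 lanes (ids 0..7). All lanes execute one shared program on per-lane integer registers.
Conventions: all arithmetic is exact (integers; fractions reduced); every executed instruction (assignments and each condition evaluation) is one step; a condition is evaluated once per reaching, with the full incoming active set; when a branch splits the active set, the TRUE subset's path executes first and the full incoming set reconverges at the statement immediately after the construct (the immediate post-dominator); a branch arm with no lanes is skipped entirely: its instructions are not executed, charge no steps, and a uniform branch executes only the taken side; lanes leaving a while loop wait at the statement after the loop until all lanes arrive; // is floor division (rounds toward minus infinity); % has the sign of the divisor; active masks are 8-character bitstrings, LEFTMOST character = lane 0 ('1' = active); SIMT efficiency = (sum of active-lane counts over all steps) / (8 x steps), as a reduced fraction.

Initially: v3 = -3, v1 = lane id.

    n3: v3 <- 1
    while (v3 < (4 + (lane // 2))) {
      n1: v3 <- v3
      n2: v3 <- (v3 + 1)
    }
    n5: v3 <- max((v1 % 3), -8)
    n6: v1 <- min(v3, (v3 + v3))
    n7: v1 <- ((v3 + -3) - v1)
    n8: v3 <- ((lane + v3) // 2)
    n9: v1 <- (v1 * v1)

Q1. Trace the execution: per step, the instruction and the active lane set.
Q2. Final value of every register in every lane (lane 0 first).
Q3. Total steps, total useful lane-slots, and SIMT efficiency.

step 0: v3 <- 1                      11111111
step 1: eval (v3 < (4 + (lane // 2))) 11111111
step 2: v3 <- v3                     11111111
step 3: v3 <- (v3 + 1)               11111111
step 4: eval (v3 < (4 + (lane // 2))) 11111111
step 5: v3 <- v3                     11111111
step 6: v3 <- (v3 + 1)               11111111
step 7: eval (v3 < (4 + (lane // 2))) 11111111
step 8: v3 <- v3                     11111111
step 9: v3 <- (v3 + 1)               11111111
step 10: eval (v3 < (4 + (lane // 2))) 11111111
step 11: v3 <- v3                     00111111
step 12: v3 <- (v3 + 1)               00111111
step 13: eval (v3 < (4 + (lane // 2))) 00111111
step 14: v3 <- v3                     00001111
step 15: v3 <- (v3 + 1)               00001111
step 16: eval (v3 < (4 + (lane // 2))) 00001111
step 17: v3 <- v3                     00000011
step 18: v3 <- (v3 + 1)               00000011
step 19: eval (v3 < (4 + (lane // 2))) 00000011
step 20: v3 <- max((v1 % 3), -8)      11111111
step 21: v1 <- min(v3, (v3 + v3))     11111111
step 22: v1 <- ((v3 + -3) - v1)       11111111
step 23: v3 <- ((lane + v3) // 2)     11111111
step 24: v1 <- (v1 * v1)              11111111

Answer: 25 steps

v3: 0,1,2,1,2,3,3,4
v1: 9,9,9,9,9,9,9,9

steps = 25; useful = 164; efficiency = 164/200 = 41/50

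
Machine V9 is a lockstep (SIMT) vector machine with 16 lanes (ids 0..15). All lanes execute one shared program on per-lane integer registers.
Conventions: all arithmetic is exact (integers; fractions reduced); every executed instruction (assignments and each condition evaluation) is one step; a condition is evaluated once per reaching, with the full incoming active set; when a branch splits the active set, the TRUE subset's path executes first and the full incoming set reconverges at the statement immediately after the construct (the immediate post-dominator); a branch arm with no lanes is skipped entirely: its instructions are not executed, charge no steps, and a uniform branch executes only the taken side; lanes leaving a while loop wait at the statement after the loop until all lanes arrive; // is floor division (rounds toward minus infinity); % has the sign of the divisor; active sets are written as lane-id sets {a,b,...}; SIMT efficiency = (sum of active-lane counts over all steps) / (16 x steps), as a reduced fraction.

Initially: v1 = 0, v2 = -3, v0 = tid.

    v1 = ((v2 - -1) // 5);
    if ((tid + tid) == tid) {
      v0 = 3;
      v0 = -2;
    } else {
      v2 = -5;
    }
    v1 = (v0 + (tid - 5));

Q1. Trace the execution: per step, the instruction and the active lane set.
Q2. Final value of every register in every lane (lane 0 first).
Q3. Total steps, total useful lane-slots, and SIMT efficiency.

step 0: v1 <- ((v2 - -1) // 5)       {0,1,2,3,4,5,6,7,8,9,10,11,12,13,14,15}
step 1: eval ((tid + tid) == tid)    {0,1,2,3,4,5,6,7,8,9,10,11,12,13,14,15}
step 2: v0 <- 3                      {0}
step 3: v0 <- -2                     {0}
step 4: v2 <- -5                     {1,2,3,4,5,6,7,8,9,10,11,12,13,14,15}
step 5: v1 <- (v0 + (tid - 5))       {0,1,2,3,4,5,6,7,8,9,10,11,12,13,14,15}

Answer: 6 steps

v1: -7,-3,-1,1,3,5,7,9,11,13,15,17,19,21,23,25
v2: -3,-5,-5,-5,-5,-5,-5,-5,-5,-5,-5,-5,-5,-5,-5,-5
v0: -2,1,2,3,4,5,6,7,8,9,10,11,12,13,14,15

steps = 6; useful = 65; efficiency = 65/96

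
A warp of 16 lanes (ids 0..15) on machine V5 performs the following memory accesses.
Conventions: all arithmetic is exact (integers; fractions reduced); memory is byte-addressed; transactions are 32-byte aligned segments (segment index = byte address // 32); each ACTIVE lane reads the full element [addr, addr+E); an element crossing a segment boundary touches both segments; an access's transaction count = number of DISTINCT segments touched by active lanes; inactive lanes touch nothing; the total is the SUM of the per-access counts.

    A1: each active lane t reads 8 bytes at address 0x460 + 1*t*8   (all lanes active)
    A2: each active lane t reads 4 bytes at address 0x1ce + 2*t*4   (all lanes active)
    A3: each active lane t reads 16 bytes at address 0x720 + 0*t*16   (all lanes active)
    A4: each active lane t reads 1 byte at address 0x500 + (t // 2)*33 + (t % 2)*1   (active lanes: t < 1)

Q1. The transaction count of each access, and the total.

A1: 4 transactions
A2: 5 transactions
A3: 1 transaction
A4: 1 transaction

Answer: 4,5,1,1; total 11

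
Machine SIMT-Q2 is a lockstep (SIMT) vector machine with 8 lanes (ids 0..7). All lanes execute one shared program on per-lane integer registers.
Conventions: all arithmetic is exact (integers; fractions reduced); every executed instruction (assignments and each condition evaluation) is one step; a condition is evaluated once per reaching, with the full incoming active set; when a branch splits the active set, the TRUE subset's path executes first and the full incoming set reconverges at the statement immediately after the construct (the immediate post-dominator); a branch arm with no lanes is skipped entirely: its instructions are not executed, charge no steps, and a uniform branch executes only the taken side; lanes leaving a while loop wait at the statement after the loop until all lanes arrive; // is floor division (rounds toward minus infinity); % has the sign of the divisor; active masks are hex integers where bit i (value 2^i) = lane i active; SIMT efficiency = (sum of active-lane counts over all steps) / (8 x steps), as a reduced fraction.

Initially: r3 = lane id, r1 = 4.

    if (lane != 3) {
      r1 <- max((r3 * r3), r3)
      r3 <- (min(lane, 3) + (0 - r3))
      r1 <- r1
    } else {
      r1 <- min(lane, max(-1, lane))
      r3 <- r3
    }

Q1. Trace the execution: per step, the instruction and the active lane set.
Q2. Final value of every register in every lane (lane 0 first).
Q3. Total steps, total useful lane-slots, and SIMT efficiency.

step 0: eval (lane != 3)             0xff
step 1: r1 <- max((r3 * r3), r3)     0xf7
step 2: r3 <- (min(lane, 3) + (0 - r3)) 0xf7
step 3: r1 <- r1                     0xf7
step 4: r1 <- min(lane, max(-1, lane)) 0x08
step 5: r3 <- r3                     0x08

Answer: 6 steps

r3: 0,0,0,3,-1,-2,-3,-4
r1: 0,1,4,3,16,25,36,49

steps = 6; useful = 31; efficiency = 31/48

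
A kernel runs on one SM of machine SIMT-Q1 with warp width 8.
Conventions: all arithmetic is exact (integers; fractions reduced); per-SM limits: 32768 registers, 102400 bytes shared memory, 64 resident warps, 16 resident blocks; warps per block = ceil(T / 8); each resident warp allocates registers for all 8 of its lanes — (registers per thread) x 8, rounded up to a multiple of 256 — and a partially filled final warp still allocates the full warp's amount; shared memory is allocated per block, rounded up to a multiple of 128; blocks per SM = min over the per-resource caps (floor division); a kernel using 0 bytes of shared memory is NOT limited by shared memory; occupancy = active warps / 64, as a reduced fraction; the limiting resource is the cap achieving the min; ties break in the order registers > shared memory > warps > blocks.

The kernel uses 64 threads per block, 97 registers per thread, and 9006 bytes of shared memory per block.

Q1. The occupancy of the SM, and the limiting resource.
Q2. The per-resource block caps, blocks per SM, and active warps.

Answer: occupancy 1/2, limited by registers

registers: 4 blocks
shared memory: 11 blocks
warps: 8 blocks
blocks: 16 blocks

Answer: 4 blocks, 32 active warps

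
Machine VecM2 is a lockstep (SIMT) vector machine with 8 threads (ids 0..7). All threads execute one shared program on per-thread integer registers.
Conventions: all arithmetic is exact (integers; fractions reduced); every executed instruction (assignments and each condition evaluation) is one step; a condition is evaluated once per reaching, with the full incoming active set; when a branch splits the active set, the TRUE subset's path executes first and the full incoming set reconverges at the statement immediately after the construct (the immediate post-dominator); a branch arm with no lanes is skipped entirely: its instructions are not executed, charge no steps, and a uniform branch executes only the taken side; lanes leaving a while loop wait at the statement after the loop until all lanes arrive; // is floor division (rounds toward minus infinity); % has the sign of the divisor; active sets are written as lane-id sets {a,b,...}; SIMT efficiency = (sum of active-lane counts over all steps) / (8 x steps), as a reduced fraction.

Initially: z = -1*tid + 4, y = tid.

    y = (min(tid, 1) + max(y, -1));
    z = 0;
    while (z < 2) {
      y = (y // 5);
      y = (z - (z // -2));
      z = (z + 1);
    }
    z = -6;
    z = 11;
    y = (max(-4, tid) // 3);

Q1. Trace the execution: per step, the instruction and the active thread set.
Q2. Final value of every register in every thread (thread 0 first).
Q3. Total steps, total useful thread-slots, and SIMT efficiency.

step 0: y <- (min(tid, 1) + max(y, -1)) {0,1,2,3,4,5,6,7}
step 1: z <- 0                       {0,1,2,3,4,5,6,7}
step 2: eval (z < 2)                 {0,1,2,3,4,5,6,7}
step 3: y <- (y // 5)                {0,1,2,3,4,5,6,7}
step 4: y <- (z - (z // -2))         {0,1,2,3,4,5,6,7}
step 5: z <- (z + 1)                 {0,1,2,3,4,5,6,7}
step 6: eval (z < 2)                 {0,1,2,3,4,5,6,7}
step 7: y <- (y // 5)                {0,1,2,3,4,5,6,7}
step 8: y <- (z - (z // -2))         {0,1,2,3,4,5,6,7}
step 9: z <- (z + 1)                 {0,1,2,3,4,5,6,7}
step 10: eval (z < 2)                 {0,1,2,3,4,5,6,7}
step 11: z <- -6                      {0,1,2,3,4,5,6,7}
step 12: z <- 11                      {0,1,2,3,4,5,6,7}
step 13: y <- (max(-4, tid) // 3)     {0,1,2,3,4,5,6,7}

Answer: 14 steps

z: 11,11,11,11,11,11,11,11
y: 0,0,0,1,1,1,2,2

steps = 14; useful = 112; efficiency = 112/112 = 1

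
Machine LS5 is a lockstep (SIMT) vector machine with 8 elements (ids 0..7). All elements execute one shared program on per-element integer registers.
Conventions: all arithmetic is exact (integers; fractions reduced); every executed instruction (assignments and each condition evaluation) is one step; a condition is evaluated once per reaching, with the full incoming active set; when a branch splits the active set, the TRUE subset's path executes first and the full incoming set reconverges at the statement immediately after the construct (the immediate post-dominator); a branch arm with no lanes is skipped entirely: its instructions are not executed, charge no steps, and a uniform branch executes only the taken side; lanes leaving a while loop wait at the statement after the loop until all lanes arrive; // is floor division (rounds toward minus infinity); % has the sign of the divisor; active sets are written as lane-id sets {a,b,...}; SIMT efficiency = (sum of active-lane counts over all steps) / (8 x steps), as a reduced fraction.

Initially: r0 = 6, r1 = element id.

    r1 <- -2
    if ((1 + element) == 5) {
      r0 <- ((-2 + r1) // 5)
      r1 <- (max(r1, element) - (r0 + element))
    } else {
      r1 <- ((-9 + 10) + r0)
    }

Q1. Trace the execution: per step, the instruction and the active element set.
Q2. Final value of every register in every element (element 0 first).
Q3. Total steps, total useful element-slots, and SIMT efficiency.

step 0: r1 <- -2                     {0,1,2,3,4,5,6,7}
step 1: eval ((1 + element) == 5)    {0,1,2,3,4,5,6,7}
step 2: r0 <- ((-2 + r1) // 5)       {4}
step 3: r1 <- (max(r1, element) - (r0 + element)) {4}
step 4: r1 <- ((-9 + 10) + r0)       {0,1,2,3,5,6,7}

Answer: 5 steps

r0: 6,6,6,6,-1,6,6,6
r1: 7,7,7,7,1,7,7,7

steps = 5; useful = 25; efficiency = 25/40 = 5/8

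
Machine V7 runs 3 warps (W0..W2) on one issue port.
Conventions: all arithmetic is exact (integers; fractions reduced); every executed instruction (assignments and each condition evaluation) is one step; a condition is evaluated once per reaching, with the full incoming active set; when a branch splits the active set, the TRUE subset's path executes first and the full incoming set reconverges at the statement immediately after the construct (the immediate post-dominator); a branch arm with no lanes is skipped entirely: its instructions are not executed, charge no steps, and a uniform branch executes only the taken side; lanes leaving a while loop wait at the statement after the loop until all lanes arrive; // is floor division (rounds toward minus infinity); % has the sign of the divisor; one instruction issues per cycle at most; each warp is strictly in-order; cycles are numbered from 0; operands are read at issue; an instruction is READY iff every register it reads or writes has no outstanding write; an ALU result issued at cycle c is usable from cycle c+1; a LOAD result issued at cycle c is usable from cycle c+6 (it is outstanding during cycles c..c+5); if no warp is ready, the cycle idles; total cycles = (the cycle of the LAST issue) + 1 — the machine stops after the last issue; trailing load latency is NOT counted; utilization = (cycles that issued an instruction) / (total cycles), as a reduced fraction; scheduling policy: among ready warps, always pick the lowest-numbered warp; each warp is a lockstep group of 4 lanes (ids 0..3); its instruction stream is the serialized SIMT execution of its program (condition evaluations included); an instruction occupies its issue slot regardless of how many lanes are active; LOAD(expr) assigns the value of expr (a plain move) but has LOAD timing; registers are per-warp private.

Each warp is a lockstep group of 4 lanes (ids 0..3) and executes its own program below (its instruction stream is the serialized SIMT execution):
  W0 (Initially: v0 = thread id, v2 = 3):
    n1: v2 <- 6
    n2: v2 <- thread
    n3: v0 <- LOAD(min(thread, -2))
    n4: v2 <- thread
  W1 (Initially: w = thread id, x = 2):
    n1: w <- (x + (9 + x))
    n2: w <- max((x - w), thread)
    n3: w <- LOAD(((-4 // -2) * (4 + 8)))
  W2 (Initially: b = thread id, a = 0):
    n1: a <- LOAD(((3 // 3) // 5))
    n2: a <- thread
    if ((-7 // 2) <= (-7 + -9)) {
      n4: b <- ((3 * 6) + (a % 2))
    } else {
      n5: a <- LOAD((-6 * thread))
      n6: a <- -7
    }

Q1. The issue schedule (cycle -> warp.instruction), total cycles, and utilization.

cycle 0: W0.I0
cycle 1: W0.I1
cycle 2: W0.I2
cycle 3: W0.I3
cycle 4: W1.I0
cycle 5: W1.I1
cycle 6: W1.I2
cycle 7: W2.I0
cycle 8: idle
cycle 9: idle
cycle 10: idle
cycle 11: idle
cycle 12: idle
cycle 13: W2.I1
cycle 14: W2.I2
cycle 15: W2.I3
cycle 16: idle
cycle 17: idle
cycle 18: idle
cycle 19: idle
cycle 20: idle
cycle 21: W2.I4

Answer: 22 cycles, utilization 6/11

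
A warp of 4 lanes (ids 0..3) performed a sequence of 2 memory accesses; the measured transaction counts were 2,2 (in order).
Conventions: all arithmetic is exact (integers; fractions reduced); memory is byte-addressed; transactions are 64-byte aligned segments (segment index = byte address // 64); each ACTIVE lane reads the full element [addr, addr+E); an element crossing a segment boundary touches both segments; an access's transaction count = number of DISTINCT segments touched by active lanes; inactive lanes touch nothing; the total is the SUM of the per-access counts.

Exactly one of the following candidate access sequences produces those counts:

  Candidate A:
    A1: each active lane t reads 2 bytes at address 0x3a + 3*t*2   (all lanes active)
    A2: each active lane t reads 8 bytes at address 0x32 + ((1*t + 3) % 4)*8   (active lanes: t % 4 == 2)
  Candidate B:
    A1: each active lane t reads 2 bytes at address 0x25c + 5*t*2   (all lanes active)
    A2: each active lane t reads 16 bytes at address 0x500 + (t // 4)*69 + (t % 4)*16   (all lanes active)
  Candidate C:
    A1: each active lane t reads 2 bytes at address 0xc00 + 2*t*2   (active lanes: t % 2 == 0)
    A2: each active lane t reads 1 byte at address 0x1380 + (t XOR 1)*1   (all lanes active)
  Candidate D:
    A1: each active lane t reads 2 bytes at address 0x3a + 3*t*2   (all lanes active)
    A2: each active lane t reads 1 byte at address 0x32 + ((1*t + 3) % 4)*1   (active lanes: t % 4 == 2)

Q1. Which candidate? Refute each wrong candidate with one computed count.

B: A1 gives 1 transaction, not 2
C: A1 gives 1 transaction, not 2
D: A2 gives 1 transaction, not 2
A: all counts match (2,2)

Answer: A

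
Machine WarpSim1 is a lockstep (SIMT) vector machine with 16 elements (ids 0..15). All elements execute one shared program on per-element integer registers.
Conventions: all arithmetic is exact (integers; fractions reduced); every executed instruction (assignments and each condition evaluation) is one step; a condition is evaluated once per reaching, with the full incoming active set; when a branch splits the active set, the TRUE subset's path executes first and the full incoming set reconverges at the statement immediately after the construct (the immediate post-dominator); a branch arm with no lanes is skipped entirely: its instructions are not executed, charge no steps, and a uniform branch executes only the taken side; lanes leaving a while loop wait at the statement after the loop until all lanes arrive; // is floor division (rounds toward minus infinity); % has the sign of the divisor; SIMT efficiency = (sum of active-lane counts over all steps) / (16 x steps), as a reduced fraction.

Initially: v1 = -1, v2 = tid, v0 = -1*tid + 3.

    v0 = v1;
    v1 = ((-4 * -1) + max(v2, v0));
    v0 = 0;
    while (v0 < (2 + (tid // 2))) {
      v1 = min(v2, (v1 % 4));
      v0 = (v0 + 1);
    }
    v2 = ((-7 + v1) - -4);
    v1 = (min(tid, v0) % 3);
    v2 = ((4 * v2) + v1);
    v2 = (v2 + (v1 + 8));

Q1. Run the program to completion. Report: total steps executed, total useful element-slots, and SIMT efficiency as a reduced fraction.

Answer: 35 steps, 392 useful, 7/10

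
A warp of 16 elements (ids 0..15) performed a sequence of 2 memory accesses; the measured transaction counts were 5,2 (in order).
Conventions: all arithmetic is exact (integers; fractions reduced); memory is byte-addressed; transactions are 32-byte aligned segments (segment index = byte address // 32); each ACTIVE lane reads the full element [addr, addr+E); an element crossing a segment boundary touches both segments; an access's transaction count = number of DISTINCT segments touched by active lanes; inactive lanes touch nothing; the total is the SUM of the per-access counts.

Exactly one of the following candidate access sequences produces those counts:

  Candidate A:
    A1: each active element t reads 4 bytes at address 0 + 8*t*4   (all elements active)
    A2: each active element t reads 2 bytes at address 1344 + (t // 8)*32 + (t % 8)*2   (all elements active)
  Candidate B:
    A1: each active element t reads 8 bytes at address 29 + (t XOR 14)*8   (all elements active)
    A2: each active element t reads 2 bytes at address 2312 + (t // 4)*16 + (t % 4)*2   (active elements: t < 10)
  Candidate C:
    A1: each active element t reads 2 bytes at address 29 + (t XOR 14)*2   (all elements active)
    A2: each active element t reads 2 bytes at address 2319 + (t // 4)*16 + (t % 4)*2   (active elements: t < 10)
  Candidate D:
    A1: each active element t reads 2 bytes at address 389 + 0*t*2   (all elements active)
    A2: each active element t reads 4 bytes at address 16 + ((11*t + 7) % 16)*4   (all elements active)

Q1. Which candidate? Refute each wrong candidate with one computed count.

A: A1 gives 16 transactions, not 5
C: A1 gives 2 transactions, not 5
D: A1 gives 1 transaction, not 5
B: all counts match (5,2)

Answer: B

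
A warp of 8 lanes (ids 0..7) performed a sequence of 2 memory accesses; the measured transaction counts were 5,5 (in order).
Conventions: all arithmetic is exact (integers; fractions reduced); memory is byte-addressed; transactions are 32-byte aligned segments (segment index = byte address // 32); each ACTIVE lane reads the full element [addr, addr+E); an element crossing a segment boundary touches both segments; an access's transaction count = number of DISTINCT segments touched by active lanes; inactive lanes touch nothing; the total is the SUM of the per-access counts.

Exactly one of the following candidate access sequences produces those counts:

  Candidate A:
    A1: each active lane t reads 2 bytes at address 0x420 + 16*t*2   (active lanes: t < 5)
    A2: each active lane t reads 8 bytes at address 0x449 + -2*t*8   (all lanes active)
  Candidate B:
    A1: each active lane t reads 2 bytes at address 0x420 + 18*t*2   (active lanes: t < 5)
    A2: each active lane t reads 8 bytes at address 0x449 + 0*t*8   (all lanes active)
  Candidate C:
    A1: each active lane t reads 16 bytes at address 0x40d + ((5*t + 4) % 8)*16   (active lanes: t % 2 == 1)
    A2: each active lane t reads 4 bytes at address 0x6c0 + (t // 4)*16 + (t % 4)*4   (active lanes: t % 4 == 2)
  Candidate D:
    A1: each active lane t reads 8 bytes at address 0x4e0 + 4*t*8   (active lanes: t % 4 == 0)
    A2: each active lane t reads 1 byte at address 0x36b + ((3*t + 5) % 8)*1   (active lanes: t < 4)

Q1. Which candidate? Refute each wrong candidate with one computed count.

B: A2 gives 1 transaction, not 5
C: A2 gives 1 transaction, not 5
D: A1 gives 2 transactions, not 5
A: all counts match (5,5)

Answer: A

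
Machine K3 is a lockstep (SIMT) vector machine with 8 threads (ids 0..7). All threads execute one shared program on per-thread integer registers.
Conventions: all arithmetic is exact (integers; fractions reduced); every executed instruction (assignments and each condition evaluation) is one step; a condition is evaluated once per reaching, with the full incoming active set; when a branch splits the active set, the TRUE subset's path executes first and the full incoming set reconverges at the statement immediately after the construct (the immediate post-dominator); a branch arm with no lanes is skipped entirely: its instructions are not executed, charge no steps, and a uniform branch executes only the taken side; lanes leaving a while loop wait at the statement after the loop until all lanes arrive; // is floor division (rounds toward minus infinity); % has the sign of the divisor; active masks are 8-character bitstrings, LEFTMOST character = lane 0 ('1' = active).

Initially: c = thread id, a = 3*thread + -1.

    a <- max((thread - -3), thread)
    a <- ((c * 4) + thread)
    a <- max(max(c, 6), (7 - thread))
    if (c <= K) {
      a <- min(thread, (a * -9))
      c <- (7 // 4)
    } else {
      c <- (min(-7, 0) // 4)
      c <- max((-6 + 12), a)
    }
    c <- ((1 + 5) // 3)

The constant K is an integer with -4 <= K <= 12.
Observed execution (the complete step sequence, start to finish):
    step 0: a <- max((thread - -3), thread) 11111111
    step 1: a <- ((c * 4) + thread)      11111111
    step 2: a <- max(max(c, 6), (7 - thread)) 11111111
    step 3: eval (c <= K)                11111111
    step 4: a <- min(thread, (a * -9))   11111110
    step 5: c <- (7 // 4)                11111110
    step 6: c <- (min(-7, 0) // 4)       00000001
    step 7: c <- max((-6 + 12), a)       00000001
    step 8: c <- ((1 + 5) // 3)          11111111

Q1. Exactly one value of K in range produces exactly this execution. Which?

Answer: K = 6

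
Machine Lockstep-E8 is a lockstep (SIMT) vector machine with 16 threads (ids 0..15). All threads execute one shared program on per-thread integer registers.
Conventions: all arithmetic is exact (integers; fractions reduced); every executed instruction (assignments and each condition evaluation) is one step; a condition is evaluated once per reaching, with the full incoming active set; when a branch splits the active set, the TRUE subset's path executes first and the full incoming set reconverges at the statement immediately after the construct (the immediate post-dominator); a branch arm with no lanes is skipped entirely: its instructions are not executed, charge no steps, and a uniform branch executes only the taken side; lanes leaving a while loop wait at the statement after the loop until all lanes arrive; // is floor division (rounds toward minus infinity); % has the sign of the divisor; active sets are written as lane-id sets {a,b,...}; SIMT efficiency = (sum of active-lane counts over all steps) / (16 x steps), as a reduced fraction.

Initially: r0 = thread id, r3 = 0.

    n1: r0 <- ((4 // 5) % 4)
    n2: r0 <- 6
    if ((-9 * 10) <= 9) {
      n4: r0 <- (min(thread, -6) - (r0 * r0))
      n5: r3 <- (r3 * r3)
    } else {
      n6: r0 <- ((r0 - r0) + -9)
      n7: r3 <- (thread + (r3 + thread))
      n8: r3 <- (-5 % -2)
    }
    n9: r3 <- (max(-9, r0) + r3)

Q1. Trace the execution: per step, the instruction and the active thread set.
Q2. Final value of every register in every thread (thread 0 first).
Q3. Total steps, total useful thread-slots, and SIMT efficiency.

step 0: r0 <- ((4 // 5) % 4)         {0,1,2,3,4,5,6,7,8,9,10,11,12,13,14,15}
step 1: r0 <- 6                      {0,1,2,3,4,5,6,7,8,9,10,11,12,13,14,15}
step 2: eval ((-9 * 10) <= 9)        {0,1,2,3,4,5,6,7,8,9,10,11,12,13,14,15}
step 3: r0 <- (min(thread, -6) - (r0 * r0)) {0,1,2,3,4,5,6,7,8,9,10,11,12,13,14,15}
step 4: r3 <- (r3 * r3)              {0,1,2,3,4,5,6,7,8,9,10,11,12,13,14,15}
step 5: r3 <- (max(-9, r0) + r3)     {0,1,2,3,4,5,6,7,8,9,10,11,12,13,14,15}

Answer: 6 steps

r0: -42,-42,-42,-42,-42,-42,-42,-42,-42,-42,-42,-42,-42,-42,-42,-42
r3: -9,-9,-9,-9,-9,-9,-9,-9,-9,-9,-9,-9,-9,-9,-9,-9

steps = 6; useful = 96; efficiency = 96/96 = 1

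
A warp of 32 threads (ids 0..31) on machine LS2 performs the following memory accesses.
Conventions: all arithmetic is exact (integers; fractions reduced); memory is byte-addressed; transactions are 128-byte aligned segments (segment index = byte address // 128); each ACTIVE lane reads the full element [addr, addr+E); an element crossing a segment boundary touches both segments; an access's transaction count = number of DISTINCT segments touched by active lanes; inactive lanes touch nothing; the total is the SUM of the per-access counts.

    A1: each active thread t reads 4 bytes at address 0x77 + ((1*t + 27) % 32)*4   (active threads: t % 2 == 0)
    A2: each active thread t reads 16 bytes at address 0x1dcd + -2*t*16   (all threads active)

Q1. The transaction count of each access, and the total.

A1: 2 transactions
A2: 9 transactions

Answer: 2,9; total 11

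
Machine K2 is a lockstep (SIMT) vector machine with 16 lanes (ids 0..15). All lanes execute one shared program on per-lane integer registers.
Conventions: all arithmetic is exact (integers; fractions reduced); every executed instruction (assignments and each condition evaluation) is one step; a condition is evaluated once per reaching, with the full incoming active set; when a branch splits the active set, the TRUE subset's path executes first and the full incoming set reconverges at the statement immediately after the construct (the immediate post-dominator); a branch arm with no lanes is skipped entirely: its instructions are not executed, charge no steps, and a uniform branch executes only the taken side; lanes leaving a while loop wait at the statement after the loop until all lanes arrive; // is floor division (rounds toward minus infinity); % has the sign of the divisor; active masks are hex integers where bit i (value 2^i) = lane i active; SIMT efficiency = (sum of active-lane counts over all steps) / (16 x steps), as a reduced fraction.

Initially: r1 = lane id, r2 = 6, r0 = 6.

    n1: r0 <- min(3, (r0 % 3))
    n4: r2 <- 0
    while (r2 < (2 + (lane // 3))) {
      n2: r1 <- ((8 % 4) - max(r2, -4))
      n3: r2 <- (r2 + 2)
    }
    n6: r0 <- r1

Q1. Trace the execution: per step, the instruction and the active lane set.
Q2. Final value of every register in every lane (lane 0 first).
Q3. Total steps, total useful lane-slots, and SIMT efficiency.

step 0: r0 <- min(3, (r0 % 3))       0xffff
step 1: r2 <- 0                      0xffff
step 2: eval (r2 < (2 + (lane // 3))) 0xffff
step 3: r1 <- ((8 % 4) - max(r2, -4)) 0xffff
step 4: r2 <- (r2 + 2)               0xffff
step 5: eval (r2 < (2 + (lane // 3))) 0xffff
step 6: r1 <- ((8 % 4) - max(r2, -4)) 0xfff8
step 7: r2 <- (r2 + 2)               0xfff8
step 8: eval (r2 < (2 + (lane // 3))) 0xfff8
step 9: r1 <- ((8 % 4) - max(r2, -4)) 0xfe00
step 10: r2 <- (r2 + 2)               0xfe00
step 11: eval (r2 < (2 + (lane // 3))) 0xfe00
step 12: r1 <- ((8 % 4) - max(r2, -4)) 0x8000
step 13: r2 <- (r2 + 2)               0x8000
step 14: eval (r2 < (2 + (lane // 3))) 0x8000
step 15: r0 <- r1                     0xffff

Answer: 16 steps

r1: 0,0,0,-2,-2,-2,-2,-2,-2,-4,-4,-4,-4,-4,-4,-6
r2: 2,2,2,4,4,4,4,4,4,6,6,6,6,6,6,8
r0: 0,0,0,-2,-2,-2,-2,-2,-2,-4,-4,-4,-4,-4,-4,-6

steps = 16; useful = 175; efficiency = 175/256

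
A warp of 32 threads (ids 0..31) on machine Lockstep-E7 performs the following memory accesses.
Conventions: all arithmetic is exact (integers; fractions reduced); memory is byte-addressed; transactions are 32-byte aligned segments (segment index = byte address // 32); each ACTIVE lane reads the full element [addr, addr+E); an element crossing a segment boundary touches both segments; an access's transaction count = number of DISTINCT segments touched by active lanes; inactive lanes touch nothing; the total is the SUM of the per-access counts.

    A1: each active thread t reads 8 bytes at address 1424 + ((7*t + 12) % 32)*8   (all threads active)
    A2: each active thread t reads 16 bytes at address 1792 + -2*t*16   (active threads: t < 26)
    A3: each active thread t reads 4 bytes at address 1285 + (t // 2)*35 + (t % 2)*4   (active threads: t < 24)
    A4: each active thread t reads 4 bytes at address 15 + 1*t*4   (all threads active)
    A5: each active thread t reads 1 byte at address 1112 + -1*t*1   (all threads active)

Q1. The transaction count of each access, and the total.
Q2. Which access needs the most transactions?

A1: 9 transactions
A2: 26 transactions
A3: 13 transactions
A4: 5 transactions
A5: 2 transactions

Answer: 9,26,13,5,2; total 55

Answer: A2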